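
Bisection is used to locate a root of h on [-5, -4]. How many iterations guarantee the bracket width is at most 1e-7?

24

Width after n steps is 1/2^n. Need 2^n ≥ 1/1e-7 = 10000000.
2^23 = 8388608 < 10000000 ≤ 2^24 = 16777216, so n = 24.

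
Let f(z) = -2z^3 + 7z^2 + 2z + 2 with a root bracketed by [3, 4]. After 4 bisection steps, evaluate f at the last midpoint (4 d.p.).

midpoint 3.5: f = 9 > 0 → [3.5, 4]
midpoint 3.75: f = 2.46875 > 0 → [3.75, 4]
midpoint 3.875: f = -1.511719 < 0 → [3.75, 3.875]
midpoint 3.8125: f = 0.5405 > 0 → [3.8125, 3.875]

0.5405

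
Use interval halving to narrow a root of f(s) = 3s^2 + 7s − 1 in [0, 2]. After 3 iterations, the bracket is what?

[0, 0.25]

m = 1, f(m) = 9 (+); new bracket [0, 1]
m = 0.5, f(m) = 3.25 (+); new bracket [0, 0.5]
m = 0.25, f(m) = 0.9375 (+); new bracket [0, 0.25]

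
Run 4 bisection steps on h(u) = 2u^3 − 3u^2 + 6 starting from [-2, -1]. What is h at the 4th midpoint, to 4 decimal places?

u = -1.5 gives h = -7.5, negative; keep [-1.5, -1]
u = -1.25 gives h = -2.59375, negative; keep [-1.25, -1]
u = -1.125 gives h = -0.644531, negative; keep [-1.125, -1]
u = -1.0625 gives h = 0.2144, positive; keep [-1.125, -1.0625]

0.2144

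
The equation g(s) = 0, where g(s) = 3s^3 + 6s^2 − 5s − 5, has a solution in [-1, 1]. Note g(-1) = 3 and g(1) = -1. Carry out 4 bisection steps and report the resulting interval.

s = 0 gives g = -5, negative; keep [-1, 0]
s = -0.5 gives g = -1.375, negative; keep [-1, -0.5]
s = -0.75 gives g = 0.859375, positive; keep [-0.75, -0.5]
s = -0.625 gives g = -0.2637, negative; keep [-0.75, -0.625]

[-0.75, -0.625]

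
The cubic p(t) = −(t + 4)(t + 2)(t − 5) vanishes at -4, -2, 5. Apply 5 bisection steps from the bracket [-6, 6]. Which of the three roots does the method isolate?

t = 0 gives p = 40, positive; keep [0, 6]
t = 3 gives p = 70, positive; keep [3, 6]
t = 4.5 gives p = 27.625, positive; keep [4.5, 6]
t = 5.25 gives p = -16.7656, negative; keep [4.5, 5.25]
t = 4.875 gives p = 7.627, positive; keep [4.875, 5.25]

5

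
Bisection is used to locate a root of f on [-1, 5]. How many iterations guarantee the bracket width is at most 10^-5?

20

Width after n steps is 6/2^n. Need 2^n ≥ 6/10^-5 = 600000.
2^19 = 524288 < 600000 ≤ 2^20 = 1048576, so n = 20.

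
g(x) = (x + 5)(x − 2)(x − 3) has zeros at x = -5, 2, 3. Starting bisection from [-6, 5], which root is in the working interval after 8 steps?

-5

m = -0.5, g(m) = 39.375 (+); new bracket [-6, -0.5]
m = -3.25, g(m) = 57.421875 (+); new bracket [-6, -3.25]
m = -4.625, g(m) = 18.943359 (+); new bracket [-6, -4.625]
m = -5.3125, g(m) = -18.9954 (−); new bracket [-5.3125, -4.625]
m = -4.96875, g(m) = 1.7354 (+); new bracket [-5.3125, -4.96875]
m = -5.140625, g(m) = -8.1744 (−); new bracket [-5.140625, -4.96875]
m = -5.0546875, g(m) = -3.1075 (−); new bracket [-5.0546875, -4.96875]
m = -5.01171875, g(m) = -0.6583 (−); new bracket [-5.01171875, -4.96875]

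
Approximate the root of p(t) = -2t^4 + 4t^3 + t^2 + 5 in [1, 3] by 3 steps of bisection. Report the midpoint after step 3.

2.25

p(2) = 9 > 0, so the root lies in [2, 3]
p(2.5) = -4.375 < 0, so the root lies in [2, 2.5]
p(2.25) = 4.367188 > 0, so the root lies in [2.25, 2.5]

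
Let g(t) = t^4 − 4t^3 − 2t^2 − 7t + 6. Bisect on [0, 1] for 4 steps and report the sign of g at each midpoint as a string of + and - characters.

m = 0.5, g(m) = 1.5625 (+); new bracket [0.5, 1]
m = 0.75, g(m) = -1.746094 (−); new bracket [0.5, 0.75]
m = 0.625, g(m) = 0.019775 (+); new bracket [0.625, 0.75]
m = 0.6875, g(m) = -0.8342 (−); new bracket [0.625, 0.6875]

+-+-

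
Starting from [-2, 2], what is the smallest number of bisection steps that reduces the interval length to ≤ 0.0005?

Width after n steps is 4/2^n. Need 2^n ≥ 4/0.0005 = 8000.
2^12 = 4096 < 8000 ≤ 2^13 = 8192, so n = 13.

13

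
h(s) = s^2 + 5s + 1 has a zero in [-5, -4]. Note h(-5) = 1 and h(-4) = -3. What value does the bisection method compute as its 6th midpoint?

s = -4.5 gives h = -1.25, negative; keep [-5, -4.5]
s = -4.75 gives h = -0.1875, negative; keep [-5, -4.75]
s = -4.875 gives h = 0.390625, positive; keep [-4.875, -4.75]
s = -4.8125 gives h = 0.0977, positive; keep [-4.8125, -4.75]
s = -4.78125 gives h = -0.0459, negative; keep [-4.8125, -4.78125]
s = -4.796875 gives h = 0.0256, positive; keep [-4.796875, -4.78125]

-4.796875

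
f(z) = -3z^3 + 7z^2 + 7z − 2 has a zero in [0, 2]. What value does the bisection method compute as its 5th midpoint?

0.1875

m = 1, f(m) = 9 (+); new bracket [0, 1]
m = 0.5, f(m) = 2.875 (+); new bracket [0, 0.5]
m = 0.25, f(m) = 0.140625 (+); new bracket [0, 0.25]
m = 0.125, f(m) = -1.0215 (−); new bracket [0.125, 0.25]
m = 0.1875, f(m) = -0.4612 (−); new bracket [0.1875, 0.25]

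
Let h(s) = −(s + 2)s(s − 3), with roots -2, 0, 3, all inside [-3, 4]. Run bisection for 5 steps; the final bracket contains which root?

h(0.5) = 3.125 > 0, so the root lies in [0.5, 4]
h(2.25) = 7.171875 > 0, so the root lies in [2.25, 4]
h(3.125) = -2.001953 < 0, so the root lies in [2.25, 3.125]
h(2.6875) = 3.9368 > 0, so the root lies in [2.6875, 3.125]
h(2.90625) = 1.3368 > 0, so the root lies in [2.90625, 3.125]

3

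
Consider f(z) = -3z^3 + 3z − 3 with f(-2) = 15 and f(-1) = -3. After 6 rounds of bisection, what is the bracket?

f(-1.5) = 2.625 > 0, so the root lies in [-1.5, -1]
f(-1.25) = -0.890625 < 0, so the root lies in [-1.5, -1.25]
f(-1.375) = 0.673828 > 0, so the root lies in [-1.375, -1.25]
f(-1.3125) = -0.1545 < 0, so the root lies in [-1.375, -1.3125]
f(-1.34375) = 0.2478 > 0, so the root lies in [-1.34375, -1.3125]
f(-1.328125) = 0.0437 > 0, so the root lies in [-1.328125, -1.3125]

[-1.328125, -1.3125]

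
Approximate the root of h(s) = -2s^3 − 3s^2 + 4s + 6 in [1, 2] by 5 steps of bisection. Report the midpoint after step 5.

1.40625

midpoint 1.5: h = -1.5 < 0 → [1, 1.5]
midpoint 1.25: h = 2.40625 > 0 → [1.25, 1.5]
midpoint 1.375: h = 0.628906 > 0 → [1.375, 1.5]
midpoint 1.4375: h = -0.3901 < 0 → [1.375, 1.4375]
midpoint 1.40625: h = 0.1306 > 0 → [1.40625, 1.4375]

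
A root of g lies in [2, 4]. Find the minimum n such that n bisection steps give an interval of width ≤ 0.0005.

Width after n steps is 2/2^n. Need 2^n ≥ 2/0.0005 = 4000.
2^11 = 2048 < 4000 ≤ 2^12 = 4096, so n = 12.

12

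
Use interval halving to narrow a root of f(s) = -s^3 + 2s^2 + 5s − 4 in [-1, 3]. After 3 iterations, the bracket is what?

f(1) = 2 > 0, so the root lies in [-1, 1]
f(0) = -4 < 0, so the root lies in [0, 1]
f(0.5) = -1.125 < 0, so the root lies in [0.5, 1]

[0.5, 1]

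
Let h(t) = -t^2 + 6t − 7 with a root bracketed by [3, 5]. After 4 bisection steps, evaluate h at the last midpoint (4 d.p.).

h(4) = 1 > 0, so the root lies in [4, 5]
h(4.5) = -0.25 < 0, so the root lies in [4, 4.5]
h(4.25) = 0.4375 > 0, so the root lies in [4.25, 4.5]
h(4.375) = 0.1094 > 0, so the root lies in [4.375, 4.5]

0.1094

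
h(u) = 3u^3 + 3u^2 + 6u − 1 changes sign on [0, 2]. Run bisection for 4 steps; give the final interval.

midpoint 1: h = 11 > 0 → [0, 1]
midpoint 0.5: h = 3.125 > 0 → [0, 0.5]
midpoint 0.25: h = 0.734375 > 0 → [0, 0.25]
midpoint 0.125: h = -0.1973 < 0 → [0.125, 0.25]

[0.125, 0.25]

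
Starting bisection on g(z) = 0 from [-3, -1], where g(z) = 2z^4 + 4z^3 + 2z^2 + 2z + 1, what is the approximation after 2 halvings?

midpoint -2: g = 5 > 0 → [-2, -1]
midpoint -1.5: g = -0.875 < 0 → [-2, -1.5]

-1.5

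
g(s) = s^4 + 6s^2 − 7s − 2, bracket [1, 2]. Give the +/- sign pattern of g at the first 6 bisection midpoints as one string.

g(1.5) = 6.0625 > 0, so the root lies in [1, 1.5]
g(1.25) = 1.066406 > 0, so the root lies in [1, 1.25]
g(1.125) = -0.679443 < 0, so the root lies in [1.125, 1.25]
g(1.1875) = 0.137 > 0, so the root lies in [1.125, 1.1875]
g(1.15625) = -0.2849 < 0, so the root lies in [1.15625, 1.1875]
g(1.171875) = -0.0775 < 0, so the root lies in [1.171875, 1.1875]

++-+--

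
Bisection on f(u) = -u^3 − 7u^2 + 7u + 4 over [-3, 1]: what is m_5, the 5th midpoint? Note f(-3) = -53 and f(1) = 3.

-0.375

midpoint -1: f = -9 < 0 → [-1, 1]
midpoint 0: f = 4 > 0 → [-1, 0]
midpoint -0.5: f = -1.125 < 0 → [-0.5, 0]
midpoint -0.25: f = 1.8281 > 0 → [-0.5, -0.25]
midpoint -0.375: f = 0.4434 > 0 → [-0.5, -0.375]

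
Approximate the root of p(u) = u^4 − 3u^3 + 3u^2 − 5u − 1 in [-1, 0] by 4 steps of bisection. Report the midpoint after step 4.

-0.1875

p(-0.5) = 2.6875 > 0, so the root lies in [-0.5, 0]
p(-0.25) = 0.488281 > 0, so the root lies in [-0.25, 0]
p(-0.125) = -0.322021 < 0, so the root lies in [-0.25, -0.125]
p(-0.1875) = 0.064 > 0, so the root lies in [-0.1875, -0.125]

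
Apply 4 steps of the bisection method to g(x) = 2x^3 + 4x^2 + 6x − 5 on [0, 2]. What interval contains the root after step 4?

[0.5, 0.625]

m = 1, g(m) = 7 (+); new bracket [0, 1]
m = 0.5, g(m) = -0.75 (−); new bracket [0.5, 1]
m = 0.75, g(m) = 2.59375 (+); new bracket [0.5, 0.75]
m = 0.625, g(m) = 0.8008 (+); new bracket [0.5, 0.625]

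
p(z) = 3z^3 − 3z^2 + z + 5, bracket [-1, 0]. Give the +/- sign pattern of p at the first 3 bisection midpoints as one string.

z = -0.5 gives p = 3.375, positive; keep [-1, -0.5]
z = -0.75 gives p = 1.296875, positive; keep [-1, -0.75]
z = -0.875 gives p = -0.181641, negative; keep [-0.875, -0.75]

++-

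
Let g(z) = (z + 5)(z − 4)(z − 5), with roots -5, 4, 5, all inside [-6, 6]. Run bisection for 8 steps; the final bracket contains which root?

-5

midpoint 0: g = 100 > 0 → [-6, 0]
midpoint -3: g = 112 > 0 → [-6, -3]
midpoint -4.5: g = 40.375 > 0 → [-6, -4.5]
midpoint -5.25: g = -23.7031 < 0 → [-5.25, -4.5]
midpoint -4.875: g = 10.9551 > 0 → [-5.25, -4.875]
midpoint -5.0625: g = -5.6995 < 0 → [-5.0625, -4.875]
midpoint -4.96875: g = 2.794 > 0 → [-5.0625, -4.96875]
midpoint -5.015625: g = -1.4109 < 0 → [-5.015625, -4.96875]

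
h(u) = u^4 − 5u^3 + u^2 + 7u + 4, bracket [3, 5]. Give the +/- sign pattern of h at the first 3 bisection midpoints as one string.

-+-

u = 4 gives h = -16, negative; keep [4, 5]
u = 4.5 gives h = 10.1875, positive; keep [4, 4.5]
u = 4.25 gives h = -5.761719, negative; keep [4.25, 4.5]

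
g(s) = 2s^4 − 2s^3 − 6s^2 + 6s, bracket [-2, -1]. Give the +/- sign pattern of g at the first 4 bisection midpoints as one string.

g(-1.5) = -5.625 < 0, so the root lies in [-2, -1.5]
g(-1.75) = 0.601562 > 0, so the root lies in [-1.75, -1.5]
g(-1.625) = -3.065918 < 0, so the root lies in [-1.75, -1.625]
g(-1.6875) = -1.3818 < 0, so the root lies in [-1.75, -1.6875]

-+--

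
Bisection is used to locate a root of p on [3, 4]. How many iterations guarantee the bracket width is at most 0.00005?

Width after n steps is 1/2^n. Need 2^n ≥ 1/0.00005 = 20000.
2^14 = 16384 < 20000 ≤ 2^15 = 32768, so n = 15.

15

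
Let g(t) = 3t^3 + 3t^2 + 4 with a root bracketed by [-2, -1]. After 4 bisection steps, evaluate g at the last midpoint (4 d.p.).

m = -1.5, g(m) = 0.625 (+); new bracket [-2, -1.5]
m = -1.75, g(m) = -2.890625 (−); new bracket [-1.75, -1.5]
m = -1.625, g(m) = -0.951172 (−); new bracket [-1.625, -1.5]
m = -1.5625, g(m) = -0.1199 (−); new bracket [-1.5625, -1.5]

-0.1199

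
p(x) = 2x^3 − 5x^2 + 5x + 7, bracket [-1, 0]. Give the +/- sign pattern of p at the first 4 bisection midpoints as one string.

midpoint -0.5: p = 3 > 0 → [-1, -0.5]
midpoint -0.75: p = -0.40625 < 0 → [-0.75, -0.5]
midpoint -0.625: p = 1.433594 > 0 → [-0.75, -0.625]
midpoint -0.6875: p = 0.5493 > 0 → [-0.75, -0.6875]

+-++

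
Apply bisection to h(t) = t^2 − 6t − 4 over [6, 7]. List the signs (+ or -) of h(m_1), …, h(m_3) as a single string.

-++

h(6.5) = -0.75 < 0, so the root lies in [6.5, 7]
h(6.75) = 1.0625 > 0, so the root lies in [6.5, 6.75]
h(6.625) = 0.140625 > 0, so the root lies in [6.5, 6.625]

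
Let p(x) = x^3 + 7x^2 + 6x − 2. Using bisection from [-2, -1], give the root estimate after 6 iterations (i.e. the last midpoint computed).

midpoint -1.5: p = 1.375 > 0 → [-1.5, -1]
midpoint -1.25: p = -0.515625 < 0 → [-1.5, -1.25]
midpoint -1.375: p = 0.384766 > 0 → [-1.375, -1.25]
midpoint -1.3125: p = -0.0774 < 0 → [-1.375, -1.3125]
midpoint -1.34375: p = 0.1508 > 0 → [-1.34375, -1.3125]
midpoint -1.328125: p = 0.036 > 0 → [-1.328125, -1.3125]

-1.328125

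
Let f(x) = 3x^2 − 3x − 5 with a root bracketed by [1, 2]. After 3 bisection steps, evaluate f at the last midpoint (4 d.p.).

f(1.5) = -2.75 < 0, so the root lies in [1.5, 2]
f(1.75) = -1.0625 < 0, so the root lies in [1.75, 2]
f(1.875) = -0.078125 < 0, so the root lies in [1.875, 2]

-0.0781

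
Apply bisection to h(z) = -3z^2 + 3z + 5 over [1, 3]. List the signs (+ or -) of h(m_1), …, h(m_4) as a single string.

-+++

midpoint 2: h = -1 < 0 → [1, 2]
midpoint 1.5: h = 2.75 > 0 → [1.5, 2]
midpoint 1.75: h = 1.0625 > 0 → [1.75, 2]
midpoint 1.875: h = 0.0781 > 0 → [1.875, 2]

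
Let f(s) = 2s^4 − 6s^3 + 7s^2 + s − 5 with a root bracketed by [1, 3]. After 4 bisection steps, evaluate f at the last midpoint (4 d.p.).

-0.3550

f(2) = 9 > 0, so the root lies in [1, 2]
f(1.5) = 2.125 > 0, so the root lies in [1, 1.5]
f(1.25) = 0.351562 > 0, so the root lies in [1, 1.25]
f(1.125) = -0.355 < 0, so the root lies in [1.125, 1.25]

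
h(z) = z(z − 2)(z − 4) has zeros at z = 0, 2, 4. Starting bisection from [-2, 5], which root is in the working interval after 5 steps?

0

h(1.5) = 1.875 > 0, so the root lies in [-2, 1.5]
h(-0.25) = -2.390625 < 0, so the root lies in [-0.25, 1.5]
h(0.625) = 2.900391 > 0, so the root lies in [-0.25, 0.625]
h(0.1875) = 1.2957 > 0, so the root lies in [-0.25, 0.1875]
h(-0.03125) = -0.2559 < 0, so the root lies in [-0.03125, 0.1875]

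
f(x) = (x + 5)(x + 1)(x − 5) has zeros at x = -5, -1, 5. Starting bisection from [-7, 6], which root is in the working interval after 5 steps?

5

midpoint -0.5: f = -12.375 < 0 → [-0.5, 6]
midpoint 2.75: f = -65.390625 < 0 → [2.75, 6]
midpoint 4.375: f = -31.494141 < 0 → [4.375, 6]
midpoint 5.1875: f = 11.8191 > 0 → [4.375, 5.1875]
midpoint 4.78125: f = -12.3698 < 0 → [4.78125, 5.1875]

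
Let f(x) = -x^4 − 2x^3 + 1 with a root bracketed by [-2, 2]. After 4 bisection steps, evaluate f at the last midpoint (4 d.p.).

midpoint 0: f = 1 > 0 → [0, 2]
midpoint 1: f = -2 < 0 → [0, 1]
midpoint 0.5: f = 0.6875 > 0 → [0.5, 1]
midpoint 0.75: f = -0.1602 < 0 → [0.5, 0.75]

-0.1602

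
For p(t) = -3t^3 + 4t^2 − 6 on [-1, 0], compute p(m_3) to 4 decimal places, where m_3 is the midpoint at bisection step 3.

p(-0.5) = -4.625 < 0, so the root lies in [-1, -0.5]
p(-0.75) = -2.484375 < 0, so the root lies in [-1, -0.75]
p(-0.875) = -0.927734 < 0, so the root lies in [-1, -0.875]

-0.9277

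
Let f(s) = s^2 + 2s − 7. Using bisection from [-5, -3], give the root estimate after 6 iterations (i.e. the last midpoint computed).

-3.84375

s = -4 gives f = 1, positive; keep [-4, -3]
s = -3.5 gives f = -1.75, negative; keep [-4, -3.5]
s = -3.75 gives f = -0.4375, negative; keep [-4, -3.75]
s = -3.875 gives f = 0.2656, positive; keep [-3.875, -3.75]
s = -3.8125 gives f = -0.0898, negative; keep [-3.875, -3.8125]
s = -3.84375 gives f = 0.0869, positive; keep [-3.84375, -3.8125]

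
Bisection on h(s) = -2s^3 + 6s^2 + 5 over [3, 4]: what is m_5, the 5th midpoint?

3.21875

s = 3.5 gives h = -7.25, negative; keep [3, 3.5]
s = 3.25 gives h = -0.28125, negative; keep [3, 3.25]
s = 3.125 gives h = 2.558594, positive; keep [3.125, 3.25]
s = 3.1875 gives h = 1.1899, positive; keep [3.1875, 3.25]
s = 3.21875 gives h = 0.4673, positive; keep [3.21875, 3.25]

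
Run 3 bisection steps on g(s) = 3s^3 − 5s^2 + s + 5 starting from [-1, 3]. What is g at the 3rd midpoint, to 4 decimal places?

2.8750

g(1) = 4 > 0, so the root lies in [-1, 1]
g(0) = 5 > 0, so the root lies in [-1, 0]
g(-0.5) = 2.875 > 0, so the root lies in [-1, -0.5]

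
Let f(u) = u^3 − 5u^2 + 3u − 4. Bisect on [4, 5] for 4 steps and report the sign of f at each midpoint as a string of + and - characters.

-+++

f(4.5) = -0.625 < 0, so the root lies in [4.5, 5]
f(4.75) = 4.609375 > 0, so the root lies in [4.5, 4.75]
f(4.625) = 1.853516 > 0, so the root lies in [4.5, 4.625]
f(4.5625) = 0.5803 > 0, so the root lies in [4.5, 4.5625]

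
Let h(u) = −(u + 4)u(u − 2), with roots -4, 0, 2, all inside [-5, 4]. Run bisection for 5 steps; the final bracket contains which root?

-4

midpoint -0.5: h = -4.375 < 0 → [-5, -0.5]
midpoint -2.75: h = -16.328125 < 0 → [-5, -2.75]
midpoint -3.875: h = -2.845703 < 0 → [-5, -3.875]
midpoint -4.4375: h = 12.4978 > 0 → [-4.4375, -3.875]
midpoint -4.15625: h = 3.998 > 0 → [-4.15625, -3.875]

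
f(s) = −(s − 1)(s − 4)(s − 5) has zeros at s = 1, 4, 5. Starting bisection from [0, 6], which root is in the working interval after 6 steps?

1

s = 3 gives f = -4, negative; keep [0, 3]
s = 1.5 gives f = -4.375, negative; keep [0, 1.5]
s = 0.75 gives f = 3.453125, positive; keep [0.75, 1.5]
s = 1.125 gives f = -1.3926, negative; keep [0.75, 1.125]
s = 0.9375 gives f = 0.7776, positive; keep [0.9375, 1.125]
s = 1.03125 gives f = -0.3682, negative; keep [0.9375, 1.03125]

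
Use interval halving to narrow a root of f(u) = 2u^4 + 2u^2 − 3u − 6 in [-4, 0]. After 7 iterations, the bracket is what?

u = -2 gives f = 40, positive; keep [-2, 0]
u = -1 gives f = 1, positive; keep [-1, 0]
u = -0.5 gives f = -3.875, negative; keep [-1, -0.5]
u = -0.75 gives f = -1.9922, negative; keep [-1, -0.75]
u = -0.875 gives f = -0.6714, negative; keep [-1, -0.875]
u = -0.9375 gives f = 0.1153, positive; keep [-0.9375, -0.875]
u = -0.90625 gives f = -0.2896, negative; keep [-0.9375, -0.90625]

[-0.9375, -0.90625]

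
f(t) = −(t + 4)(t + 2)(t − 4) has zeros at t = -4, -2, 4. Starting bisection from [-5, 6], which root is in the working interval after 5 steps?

4

t = 0.5 gives f = 39.375, positive; keep [0.5, 6]
t = 3.25 gives f = 28.546875, positive; keep [3.25, 6]
t = 4.625 gives f = -35.712891, negative; keep [3.25, 4.625]
t = 3.9375 gives f = 2.9456, positive; keep [3.9375, 4.625]
t = 4.28125 gives f = -14.6297, negative; keep [3.9375, 4.28125]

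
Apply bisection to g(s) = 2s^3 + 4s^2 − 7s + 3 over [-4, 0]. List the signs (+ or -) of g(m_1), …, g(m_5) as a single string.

s = -2 gives g = 17, positive; keep [-4, -2]
s = -3 gives g = 6, positive; keep [-4, -3]
s = -3.5 gives g = -9.25, negative; keep [-3.5, -3]
s = -3.25 gives g = -0.6562, negative; keep [-3.25, -3]
s = -3.125 gives g = 2.9023, positive; keep [-3.25, -3.125]

++--+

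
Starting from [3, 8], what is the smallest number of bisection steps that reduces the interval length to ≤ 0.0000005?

24

Width after n steps is 5/2^n. Need 2^n ≥ 5/0.0000005 = 10000000.
2^23 = 8388608 < 10000000 ≤ 2^24 = 16777216, so n = 24.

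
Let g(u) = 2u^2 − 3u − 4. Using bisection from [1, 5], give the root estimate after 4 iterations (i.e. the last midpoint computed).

midpoint 3: g = 5 > 0 → [1, 3]
midpoint 2: g = -2 < 0 → [2, 3]
midpoint 2.5: g = 1 > 0 → [2, 2.5]
midpoint 2.25: g = -0.625 < 0 → [2.25, 2.5]

2.25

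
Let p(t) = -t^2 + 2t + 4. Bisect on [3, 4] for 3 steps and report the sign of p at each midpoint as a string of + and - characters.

t = 3.5 gives p = -1.25, negative; keep [3, 3.5]
t = 3.25 gives p = -0.0625, negative; keep [3, 3.25]
t = 3.125 gives p = 0.484375, positive; keep [3.125, 3.25]

--+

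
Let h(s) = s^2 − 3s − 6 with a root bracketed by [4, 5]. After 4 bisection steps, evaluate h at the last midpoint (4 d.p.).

-0.3398

s = 4.5 gives h = 0.75, positive; keep [4, 4.5]
s = 4.25 gives h = -0.6875, negative; keep [4.25, 4.5]
s = 4.375 gives h = 0.015625, positive; keep [4.25, 4.375]
s = 4.3125 gives h = -0.3398, negative; keep [4.3125, 4.375]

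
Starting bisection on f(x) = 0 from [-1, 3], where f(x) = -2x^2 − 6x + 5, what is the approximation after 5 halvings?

m = 1, f(m) = -3 (−); new bracket [-1, 1]
m = 0, f(m) = 5 (+); new bracket [0, 1]
m = 0.5, f(m) = 1.5 (+); new bracket [0.5, 1]
m = 0.75, f(m) = -0.625 (−); new bracket [0.5, 0.75]
m = 0.625, f(m) = 0.4688 (+); new bracket [0.625, 0.75]

0.625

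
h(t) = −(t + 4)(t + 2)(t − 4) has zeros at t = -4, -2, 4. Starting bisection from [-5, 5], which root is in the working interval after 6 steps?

4

midpoint 0: h = 32 > 0 → [0, 5]
midpoint 2.5: h = 43.875 > 0 → [2.5, 5]
midpoint 3.75: h = 11.140625 > 0 → [3.75, 5]
midpoint 4.375: h = -20.0215 < 0 → [3.75, 4.375]
midpoint 4.0625: h = -3.0549 < 0 → [3.75, 4.0625]
midpoint 3.90625: h = 4.3778 > 0 → [3.90625, 4.0625]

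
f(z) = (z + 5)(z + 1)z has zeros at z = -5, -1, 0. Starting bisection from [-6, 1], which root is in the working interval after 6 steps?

midpoint -2.5: f = 9.375 > 0 → [-6, -2.5]
midpoint -4.25: f = 10.359375 > 0 → [-6, -4.25]
midpoint -5.125: f = -2.642578 < 0 → [-5.125, -4.25]
midpoint -4.6875: f = 5.4016 > 0 → [-5.125, -4.6875]
midpoint -4.90625: f = 1.7967 > 0 → [-5.125, -4.90625]
midpoint -5.015625: f = -0.3147 < 0 → [-5.015625, -4.90625]

-5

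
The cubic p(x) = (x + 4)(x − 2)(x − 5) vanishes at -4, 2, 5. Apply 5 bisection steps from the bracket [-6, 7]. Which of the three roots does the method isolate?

-4

m = 0.5, p(m) = 30.375 (+); new bracket [-6, 0.5]
m = -2.75, p(m) = 46.015625 (+); new bracket [-6, -2.75]
m = -4.375, p(m) = -22.412109 (−); new bracket [-4.375, -2.75]
m = -3.5625, p(m) = 20.8376 (+); new bracket [-4.375, -3.5625]
m = -3.96875, p(m) = 1.6729 (+); new bracket [-4.375, -3.96875]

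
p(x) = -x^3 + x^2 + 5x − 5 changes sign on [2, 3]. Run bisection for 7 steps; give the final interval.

m = 2.5, p(m) = -1.875 (−); new bracket [2, 2.5]
m = 2.25, p(m) = -0.078125 (−); new bracket [2, 2.25]
m = 2.125, p(m) = 0.544922 (+); new bracket [2.125, 2.25]
m = 2.1875, p(m) = 0.2551 (+); new bracket [2.1875, 2.25]
m = 2.21875, p(m) = 0.094 (+); new bracket [2.21875, 2.25]
m = 2.234375, p(m) = 0.0093 (+); new bracket [2.234375, 2.25]
m = 2.2421875, p(m) = -0.034 (−); new bracket [2.234375, 2.2421875]

[2.234375, 2.2421875]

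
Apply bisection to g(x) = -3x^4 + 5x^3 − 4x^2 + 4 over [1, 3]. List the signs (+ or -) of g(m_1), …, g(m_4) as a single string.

midpoint 2: g = -20 < 0 → [1, 2]
midpoint 1.5: g = -3.3125 < 0 → [1, 1.5]
midpoint 1.25: g = 0.191406 > 0 → [1.25, 1.5]
midpoint 1.375: g = -1.2878 < 0 → [1.25, 1.375]

--+-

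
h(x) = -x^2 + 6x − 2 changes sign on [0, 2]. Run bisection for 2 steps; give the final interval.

[0, 0.5]

midpoint 1: h = 3 > 0 → [0, 1]
midpoint 0.5: h = 0.75 > 0 → [0, 0.5]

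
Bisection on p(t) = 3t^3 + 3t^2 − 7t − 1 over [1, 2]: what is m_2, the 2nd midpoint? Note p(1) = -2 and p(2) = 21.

m = 1.5, p(m) = 5.375 (+); new bracket [1, 1.5]
m = 1.25, p(m) = 0.796875 (+); new bracket [1, 1.25]

1.25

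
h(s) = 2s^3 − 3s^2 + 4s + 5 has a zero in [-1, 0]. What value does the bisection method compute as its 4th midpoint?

midpoint -0.5: h = 2 > 0 → [-1, -0.5]
midpoint -0.75: h = -0.53125 < 0 → [-0.75, -0.5]
midpoint -0.625: h = 0.839844 > 0 → [-0.75, -0.625]
midpoint -0.6875: h = 0.1821 > 0 → [-0.75, -0.6875]

-0.6875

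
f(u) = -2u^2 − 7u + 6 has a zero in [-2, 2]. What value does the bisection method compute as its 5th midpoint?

midpoint 0: f = 6 > 0 → [0, 2]
midpoint 1: f = -3 < 0 → [0, 1]
midpoint 0.5: f = 2 > 0 → [0.5, 1]
midpoint 0.75: f = -0.375 < 0 → [0.5, 0.75]
midpoint 0.625: f = 0.8438 > 0 → [0.625, 0.75]

0.625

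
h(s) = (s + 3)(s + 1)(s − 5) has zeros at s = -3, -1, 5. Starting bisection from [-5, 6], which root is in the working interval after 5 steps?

5

midpoint 0.5: h = -23.625 < 0 → [0.5, 6]
midpoint 3.25: h = -46.484375 < 0 → [3.25, 6]
midpoint 4.625: h = -16.083984 < 0 → [4.625, 6]
midpoint 5.3125: h = 16.3977 > 0 → [4.625, 5.3125]
midpoint 4.96875: h = -1.4864 < 0 → [4.96875, 5.3125]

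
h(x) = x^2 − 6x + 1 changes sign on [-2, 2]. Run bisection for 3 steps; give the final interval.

midpoint 0: h = 1 > 0 → [0, 2]
midpoint 1: h = -4 < 0 → [0, 1]
midpoint 0.5: h = -1.75 < 0 → [0, 0.5]

[0, 0.5]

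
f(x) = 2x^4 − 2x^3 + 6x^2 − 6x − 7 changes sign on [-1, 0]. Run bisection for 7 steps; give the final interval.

x = -0.5 gives f = -2.125, negative; keep [-1, -0.5]
x = -0.75 gives f = 2.351562, positive; keep [-0.75, -0.5]
x = -0.625 gives f = -0.112793, negative; keep [-0.75, -0.625]
x = -0.6875 gives f = 1.0576, positive; keep [-0.6875, -0.625]
x = -0.65625 gives f = 0.4577, positive; keep [-0.65625, -0.625]
x = -0.640625 gives f = 0.1688, positive; keep [-0.640625, -0.625]
x = -0.6328125 gives f = 0.0271, positive; keep [-0.6328125, -0.625]

[-0.6328125, -0.625]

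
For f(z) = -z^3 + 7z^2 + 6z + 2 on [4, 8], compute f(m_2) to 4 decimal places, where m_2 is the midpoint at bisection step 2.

44.0000

z = 6 gives f = 74, positive; keep [6, 8]
z = 7 gives f = 44, positive; keep [7, 8]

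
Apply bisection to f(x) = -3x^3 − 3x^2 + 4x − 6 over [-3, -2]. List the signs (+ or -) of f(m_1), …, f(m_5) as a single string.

+++-+

x = -2.5 gives f = 12.125, positive; keep [-2.5, -2]
x = -2.25 gives f = 3.984375, positive; keep [-2.25, -2]
x = -2.125 gives f = 0.740234, positive; keep [-2.125, -2]
x = -2.0625 gives f = -0.6907, negative; keep [-2.125, -2.0625]
x = -2.09375 gives f = 0.0093, positive; keep [-2.09375, -2.0625]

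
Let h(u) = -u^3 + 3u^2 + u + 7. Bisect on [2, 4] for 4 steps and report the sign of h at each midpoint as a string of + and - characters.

midpoint 3: h = 10 > 0 → [3, 4]
midpoint 3.5: h = 4.375 > 0 → [3.5, 4]
midpoint 3.75: h = 0.203125 > 0 → [3.75, 4]
midpoint 3.875: h = -2.2637 < 0 → [3.75, 3.875]

+++-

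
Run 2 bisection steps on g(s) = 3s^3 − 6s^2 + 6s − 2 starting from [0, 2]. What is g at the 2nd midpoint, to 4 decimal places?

-0.1250

s = 1 gives g = 1, positive; keep [0, 1]
s = 0.5 gives g = -0.125, negative; keep [0.5, 1]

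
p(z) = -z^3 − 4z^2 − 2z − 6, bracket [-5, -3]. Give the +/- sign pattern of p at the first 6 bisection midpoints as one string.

m = -4, p(m) = 2 (+); new bracket [-4, -3]
m = -3.5, p(m) = -5.125 (−); new bracket [-4, -3.5]
m = -3.75, p(m) = -2.015625 (−); new bracket [-4, -3.75]
m = -3.875, p(m) = -0.127 (−); new bracket [-4, -3.875]
m = -3.9375, p(m) = 0.906 (+); new bracket [-3.9375, -3.875]
m = -3.90625, p(m) = 0.382 (+); new bracket [-3.90625, -3.875]

+---++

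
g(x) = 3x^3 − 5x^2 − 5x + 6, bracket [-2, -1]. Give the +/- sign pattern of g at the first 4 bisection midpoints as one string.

m = -1.5, g(m) = -7.875 (−); new bracket [-1.5, -1]
m = -1.25, g(m) = -1.421875 (−); new bracket [-1.25, -1]
m = -1.125, g(m) = 1.025391 (+); new bracket [-1.25, -1.125]
m = -1.1875, g(m) = -0.137 (−); new bracket [-1.1875, -1.125]

--+-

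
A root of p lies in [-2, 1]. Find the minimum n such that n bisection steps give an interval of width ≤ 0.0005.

Width after n steps is 3/2^n. Need 2^n ≥ 3/0.0005 = 6000.
2^12 = 4096 < 6000 ≤ 2^13 = 8192, so n = 13.

13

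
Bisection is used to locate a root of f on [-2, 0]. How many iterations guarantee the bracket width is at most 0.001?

11

Width after n steps is 2/2^n. Need 2^n ≥ 2/0.001 = 2000.
2^10 = 1024 < 2000 ≤ 2^11 = 2048, so n = 11.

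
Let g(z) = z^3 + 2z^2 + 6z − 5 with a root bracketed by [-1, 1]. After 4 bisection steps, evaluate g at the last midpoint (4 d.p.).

-0.2246

z = 0 gives g = -5, negative; keep [0, 1]
z = 0.5 gives g = -1.375, negative; keep [0.5, 1]
z = 0.75 gives g = 1.046875, positive; keep [0.5, 0.75]
z = 0.625 gives g = -0.2246, negative; keep [0.625, 0.75]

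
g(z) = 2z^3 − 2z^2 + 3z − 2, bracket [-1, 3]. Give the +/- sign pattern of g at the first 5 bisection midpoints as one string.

+---+

midpoint 1: g = 1 > 0 → [-1, 1]
midpoint 0: g = -2 < 0 → [0, 1]
midpoint 0.5: g = -0.75 < 0 → [0.5, 1]
midpoint 0.75: g = -0.0312 < 0 → [0.75, 1]
midpoint 0.875: g = 0.4336 > 0 → [0.75, 0.875]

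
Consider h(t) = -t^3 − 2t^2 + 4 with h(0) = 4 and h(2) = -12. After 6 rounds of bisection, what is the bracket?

m = 1, h(m) = 1 (+); new bracket [1, 2]
m = 1.5, h(m) = -3.875 (−); new bracket [1, 1.5]
m = 1.25, h(m) = -1.078125 (−); new bracket [1, 1.25]
m = 1.125, h(m) = 0.0449 (+); new bracket [1.125, 1.25]
m = 1.1875, h(m) = -0.4949 (−); new bracket [1.125, 1.1875]
m = 1.15625, h(m) = -0.2196 (−); new bracket [1.125, 1.15625]

[1.125, 1.15625]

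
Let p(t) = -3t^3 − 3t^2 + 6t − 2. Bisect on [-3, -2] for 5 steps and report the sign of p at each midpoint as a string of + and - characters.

+++--

m = -2.5, p(m) = 11.125 (+); new bracket [-2.5, -2]
m = -2.25, p(m) = 3.484375 (+); new bracket [-2.25, -2]
m = -2.125, p(m) = 0.490234 (+); new bracket [-2.125, -2]
m = -2.0625, p(m) = -0.8157 (−); new bracket [-2.125, -2.0625]
m = -2.09375, p(m) = -0.1782 (−); new bracket [-2.125, -2.09375]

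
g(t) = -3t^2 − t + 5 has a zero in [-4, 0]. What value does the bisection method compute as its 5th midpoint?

g(-2) = -5 < 0, so the root lies in [-2, 0]
g(-1) = 3 > 0, so the root lies in [-2, -1]
g(-1.5) = -0.25 < 0, so the root lies in [-1.5, -1]
g(-1.25) = 1.5625 > 0, so the root lies in [-1.5, -1.25]
g(-1.375) = 0.7031 > 0, so the root lies in [-1.5, -1.375]

-1.375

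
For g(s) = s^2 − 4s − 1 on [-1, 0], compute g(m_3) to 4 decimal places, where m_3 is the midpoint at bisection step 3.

-0.4844

s = -0.5 gives g = 1.25, positive; keep [-0.5, 0]
s = -0.25 gives g = 0.0625, positive; keep [-0.25, 0]
s = -0.125 gives g = -0.484375, negative; keep [-0.25, -0.125]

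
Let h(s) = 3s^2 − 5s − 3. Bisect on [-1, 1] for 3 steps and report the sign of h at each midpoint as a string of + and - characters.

-+-

h(0) = -3 < 0, so the root lies in [-1, 0]
h(-0.5) = 0.25 > 0, so the root lies in [-0.5, 0]
h(-0.25) = -1.5625 < 0, so the root lies in [-0.5, -0.25]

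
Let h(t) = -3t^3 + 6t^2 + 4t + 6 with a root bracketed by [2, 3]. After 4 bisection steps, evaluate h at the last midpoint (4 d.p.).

h(2.5) = 6.625 > 0, so the root lies in [2.5, 3]
h(2.75) = -0.015625 < 0, so the root lies in [2.5, 2.75]
h(2.625) = 3.580078 > 0, so the root lies in [2.625, 2.75]
h(2.6875) = 1.8533 > 0, so the root lies in [2.6875, 2.75]

1.8533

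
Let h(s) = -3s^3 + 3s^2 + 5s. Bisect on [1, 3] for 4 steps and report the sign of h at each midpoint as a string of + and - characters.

-+++

s = 2 gives h = -2, negative; keep [1, 2]
s = 1.5 gives h = 4.125, positive; keep [1.5, 2]
s = 1.75 gives h = 1.859375, positive; keep [1.75, 2]
s = 1.875 gives h = 0.1465, positive; keep [1.875, 2]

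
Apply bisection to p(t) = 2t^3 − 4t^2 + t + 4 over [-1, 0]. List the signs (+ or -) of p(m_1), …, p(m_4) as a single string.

midpoint -0.5: p = 2.25 > 0 → [-1, -0.5]
midpoint -0.75: p = 0.15625 > 0 → [-1, -0.75]
midpoint -0.875: p = -1.277344 < 0 → [-0.875, -0.75]
midpoint -0.8125: p = -0.5259 < 0 → [-0.8125, -0.75]

++--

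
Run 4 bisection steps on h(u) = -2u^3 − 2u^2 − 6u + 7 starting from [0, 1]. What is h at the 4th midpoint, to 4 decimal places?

-0.2681

midpoint 0.5: h = 3.25 > 0 → [0.5, 1]
midpoint 0.75: h = 0.53125 > 0 → [0.75, 1]
midpoint 0.875: h = -1.121094 < 0 → [0.75, 0.875]
midpoint 0.8125: h = -0.2681 < 0 → [0.75, 0.8125]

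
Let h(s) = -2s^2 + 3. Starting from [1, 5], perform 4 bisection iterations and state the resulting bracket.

m = 3, h(m) = -15 (−); new bracket [1, 3]
m = 2, h(m) = -5 (−); new bracket [1, 2]
m = 1.5, h(m) = -1.5 (−); new bracket [1, 1.5]
m = 1.25, h(m) = -0.125 (−); new bracket [1, 1.25]

[1, 1.25]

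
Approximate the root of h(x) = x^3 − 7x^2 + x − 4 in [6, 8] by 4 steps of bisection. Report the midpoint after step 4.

x = 7 gives h = 3, positive; keep [6, 7]
x = 6.5 gives h = -18.625, negative; keep [6.5, 7]
x = 6.75 gives h = -8.640625, negative; keep [6.75, 7]
x = 6.875 gives h = -3.0332, negative; keep [6.875, 7]

6.875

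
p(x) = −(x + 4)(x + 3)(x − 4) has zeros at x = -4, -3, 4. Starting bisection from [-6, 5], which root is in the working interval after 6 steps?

m = -0.5, p(m) = 39.375 (+); new bracket [-0.5, 5]
m = 2.25, p(m) = 57.421875 (+); new bracket [2.25, 5]
m = 3.625, p(m) = 18.943359 (+); new bracket [3.625, 5]
m = 4.3125, p(m) = -18.9954 (−); new bracket [3.625, 4.3125]
m = 3.96875, p(m) = 1.7354 (+); new bracket [3.96875, 4.3125]
m = 4.140625, p(m) = -8.1744 (−); new bracket [3.96875, 4.140625]

4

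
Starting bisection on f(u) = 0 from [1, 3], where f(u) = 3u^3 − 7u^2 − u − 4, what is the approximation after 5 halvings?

2.6875

midpoint 2: f = -10 < 0 → [2, 3]
midpoint 2.5: f = -3.375 < 0 → [2.5, 3]
midpoint 2.75: f = 2.703125 > 0 → [2.5, 2.75]
midpoint 2.625: f = -0.5957 < 0 → [2.625, 2.75]
midpoint 2.6875: f = 0.9866 > 0 → [2.625, 2.6875]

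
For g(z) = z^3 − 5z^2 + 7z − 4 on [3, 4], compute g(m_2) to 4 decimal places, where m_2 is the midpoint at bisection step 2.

0.2656

g(3.5) = 2.125 > 0, so the root lies in [3, 3.5]
g(3.25) = 0.265625 > 0, so the root lies in [3, 3.25]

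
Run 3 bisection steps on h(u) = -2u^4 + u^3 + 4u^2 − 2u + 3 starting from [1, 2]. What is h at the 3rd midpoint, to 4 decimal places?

0.6577

h(1.5) = 2.25 > 0, so the root lies in [1.5, 2]
h(1.75) = -1.648438 < 0, so the root lies in [1.5, 1.75]
h(1.625) = 0.657715 > 0, so the root lies in [1.625, 1.75]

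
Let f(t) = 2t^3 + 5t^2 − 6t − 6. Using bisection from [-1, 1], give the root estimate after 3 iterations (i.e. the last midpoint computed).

f(0) = -6 < 0, so the root lies in [-1, 0]
f(-0.5) = -2 < 0, so the root lies in [-1, -0.5]
f(-0.75) = 0.46875 > 0, so the root lies in [-0.75, -0.5]

-0.75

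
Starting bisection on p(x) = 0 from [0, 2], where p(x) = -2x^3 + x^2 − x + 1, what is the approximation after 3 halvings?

0.75

m = 1, p(m) = -1 (−); new bracket [0, 1]
m = 0.5, p(m) = 0.5 (+); new bracket [0.5, 1]
m = 0.75, p(m) = -0.03125 (−); new bracket [0.5, 0.75]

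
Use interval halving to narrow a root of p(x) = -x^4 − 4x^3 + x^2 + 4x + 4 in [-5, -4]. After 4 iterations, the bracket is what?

[-4.125, -4.0625]

midpoint -4.5: p = -39.3125 < 0 → [-4.5, -4]
midpoint -4.25: p = -14.128906 < 0 → [-4.25, -4]
midpoint -4.125: p = -4.258057 < 0 → [-4.125, -4]
midpoint -4.0625: p = 0.0635 > 0 → [-4.125, -4.0625]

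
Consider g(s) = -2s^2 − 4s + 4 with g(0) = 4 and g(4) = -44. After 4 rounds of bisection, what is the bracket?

m = 2, g(m) = -12 (−); new bracket [0, 2]
m = 1, g(m) = -2 (−); new bracket [0, 1]
m = 0.5, g(m) = 1.5 (+); new bracket [0.5, 1]
m = 0.75, g(m) = -0.125 (−); new bracket [0.5, 0.75]

[0.5, 0.75]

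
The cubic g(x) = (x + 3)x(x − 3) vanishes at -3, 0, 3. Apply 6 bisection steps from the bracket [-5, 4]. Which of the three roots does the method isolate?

x = -0.5 gives g = 4.375, positive; keep [-5, -0.5]
x = -2.75 gives g = 3.953125, positive; keep [-5, -2.75]
x = -3.875 gives g = -23.310547, negative; keep [-3.875, -2.75]
x = -3.3125 gives g = -6.5344, negative; keep [-3.3125, -2.75]
x = -3.03125 gives g = -0.5713, negative; keep [-3.03125, -2.75]
x = -2.890625 gives g = 1.8624, positive; keep [-3.03125, -2.890625]

-3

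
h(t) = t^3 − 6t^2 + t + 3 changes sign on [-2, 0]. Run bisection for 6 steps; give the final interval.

m = -1, h(m) = -5 (−); new bracket [-1, 0]
m = -0.5, h(m) = 0.875 (+); new bracket [-1, -0.5]
m = -0.75, h(m) = -1.546875 (−); new bracket [-0.75, -0.5]
m = -0.625, h(m) = -0.2129 (−); new bracket [-0.625, -0.5]
m = -0.5625, h(m) = 0.3611 (+); new bracket [-0.625, -0.5625]
m = -0.59375, h(m) = 0.0817 (+); new bracket [-0.625, -0.59375]

[-0.625, -0.59375]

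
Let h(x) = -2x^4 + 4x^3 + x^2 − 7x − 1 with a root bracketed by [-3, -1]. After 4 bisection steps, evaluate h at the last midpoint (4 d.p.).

m = -2, h(m) = -47 (−); new bracket [-2, -1]
m = -1.5, h(m) = -11.875 (−); new bracket [-1.5, -1]
m = -1.25, h(m) = -3.382812 (−); new bracket [-1.25, -1]
m = -1.125, h(m) = -0.7583 (−); new bracket [-1.125, -1]

-0.7583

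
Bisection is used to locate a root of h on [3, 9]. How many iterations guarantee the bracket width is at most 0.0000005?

24

Width after n steps is 6/2^n. Need 2^n ≥ 6/0.0000005 = 12000000.
2^23 = 8388608 < 12000000 ≤ 2^24 = 16777216, so n = 24.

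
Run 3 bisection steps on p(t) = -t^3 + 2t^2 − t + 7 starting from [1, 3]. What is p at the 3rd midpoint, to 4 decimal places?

-1.4219

m = 2, p(m) = 5 (+); new bracket [2, 3]
m = 2.5, p(m) = 1.375 (+); new bracket [2.5, 3]
m = 2.75, p(m) = -1.421875 (−); new bracket [2.5, 2.75]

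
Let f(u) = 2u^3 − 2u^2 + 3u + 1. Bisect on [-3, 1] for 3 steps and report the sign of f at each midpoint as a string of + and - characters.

u = -1 gives f = -6, negative; keep [-1, 1]
u = 0 gives f = 1, positive; keep [-1, 0]
u = -0.5 gives f = -1.25, negative; keep [-0.5, 0]

-+-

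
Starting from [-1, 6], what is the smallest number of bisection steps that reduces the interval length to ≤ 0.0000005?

Width after n steps is 7/2^n. Need 2^n ≥ 7/0.0000005 = 14000000.
2^23 = 8388608 < 14000000 ≤ 2^24 = 16777216, so n = 24.

24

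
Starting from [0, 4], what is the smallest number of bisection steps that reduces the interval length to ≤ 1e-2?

Width after n steps is 4/2^n. Need 2^n ≥ 4/1e-2 = 400.
2^8 = 256 < 400 ≤ 2^9 = 512, so n = 9.

9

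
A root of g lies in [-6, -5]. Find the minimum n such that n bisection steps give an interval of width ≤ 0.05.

5

Width after n steps is 1/2^n. Need 2^n ≥ 1/0.05 = 20.
2^4 = 16 < 20 ≤ 2^5 = 32, so n = 5.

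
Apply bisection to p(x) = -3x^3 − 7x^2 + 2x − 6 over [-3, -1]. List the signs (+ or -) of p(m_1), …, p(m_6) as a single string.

---+-+

p(-2) = -14 < 0, so the root lies in [-3, -2]
p(-2.5) = -7.875 < 0, so the root lies in [-3, -2.5]
p(-2.75) = -2.046875 < 0, so the root lies in [-3, -2.75]
p(-2.875) = 1.6816 > 0, so the root lies in [-2.875, -2.75]
p(-2.8125) = -0.2542 < 0, so the root lies in [-2.875, -2.8125]
p(-2.84375) = 0.6956 > 0, so the root lies in [-2.84375, -2.8125]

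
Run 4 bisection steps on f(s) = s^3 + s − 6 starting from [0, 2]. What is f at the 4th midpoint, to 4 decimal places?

f(1) = -4 < 0, so the root lies in [1, 2]
f(1.5) = -1.125 < 0, so the root lies in [1.5, 2]
f(1.75) = 1.109375 > 0, so the root lies in [1.5, 1.75]
f(1.625) = -0.084 < 0, so the root lies in [1.625, 1.75]

-0.0840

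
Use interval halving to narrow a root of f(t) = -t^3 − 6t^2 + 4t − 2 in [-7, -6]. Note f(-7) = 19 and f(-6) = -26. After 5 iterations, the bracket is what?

f(-6.5) = -6.875 < 0, so the root lies in [-7, -6.5]
f(-6.75) = 5.171875 > 0, so the root lies in [-6.75, -6.5]
f(-6.625) = -1.068359 < 0, so the root lies in [-6.75, -6.625]
f(-6.6875) = 1.9968 > 0, so the root lies in [-6.6875, -6.625]
f(-6.65625) = 0.4506 > 0, so the root lies in [-6.65625, -6.625]

[-6.65625, -6.625]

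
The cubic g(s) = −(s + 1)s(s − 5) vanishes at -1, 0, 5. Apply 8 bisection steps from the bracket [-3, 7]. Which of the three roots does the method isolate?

g(2) = 18 > 0, so the root lies in [2, 7]
g(4.5) = 12.375 > 0, so the root lies in [4.5, 7]
g(5.75) = -29.109375 < 0, so the root lies in [4.5, 5.75]
g(5.125) = -3.9238 < 0, so the root lies in [4.5, 5.125]
g(4.8125) = 5.2449 > 0, so the root lies in [4.8125, 5.125]
g(4.96875) = 0.9268 > 0, so the root lies in [4.96875, 5.125]
g(5.046875) = -1.4305 < 0, so the root lies in [4.96875, 5.046875]
g(5.0078125) = -0.235 < 0, so the root lies in [4.96875, 5.0078125]

5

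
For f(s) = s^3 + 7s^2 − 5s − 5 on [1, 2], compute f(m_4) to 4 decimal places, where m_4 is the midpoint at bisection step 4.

0.6082

s = 1.5 gives f = 6.625, positive; keep [1, 1.5]
s = 1.25 gives f = 1.640625, positive; keep [1, 1.25]
s = 1.125 gives f = -0.341797, negative; keep [1.125, 1.25]
s = 1.1875 gives f = 0.6082, positive; keep [1.125, 1.1875]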